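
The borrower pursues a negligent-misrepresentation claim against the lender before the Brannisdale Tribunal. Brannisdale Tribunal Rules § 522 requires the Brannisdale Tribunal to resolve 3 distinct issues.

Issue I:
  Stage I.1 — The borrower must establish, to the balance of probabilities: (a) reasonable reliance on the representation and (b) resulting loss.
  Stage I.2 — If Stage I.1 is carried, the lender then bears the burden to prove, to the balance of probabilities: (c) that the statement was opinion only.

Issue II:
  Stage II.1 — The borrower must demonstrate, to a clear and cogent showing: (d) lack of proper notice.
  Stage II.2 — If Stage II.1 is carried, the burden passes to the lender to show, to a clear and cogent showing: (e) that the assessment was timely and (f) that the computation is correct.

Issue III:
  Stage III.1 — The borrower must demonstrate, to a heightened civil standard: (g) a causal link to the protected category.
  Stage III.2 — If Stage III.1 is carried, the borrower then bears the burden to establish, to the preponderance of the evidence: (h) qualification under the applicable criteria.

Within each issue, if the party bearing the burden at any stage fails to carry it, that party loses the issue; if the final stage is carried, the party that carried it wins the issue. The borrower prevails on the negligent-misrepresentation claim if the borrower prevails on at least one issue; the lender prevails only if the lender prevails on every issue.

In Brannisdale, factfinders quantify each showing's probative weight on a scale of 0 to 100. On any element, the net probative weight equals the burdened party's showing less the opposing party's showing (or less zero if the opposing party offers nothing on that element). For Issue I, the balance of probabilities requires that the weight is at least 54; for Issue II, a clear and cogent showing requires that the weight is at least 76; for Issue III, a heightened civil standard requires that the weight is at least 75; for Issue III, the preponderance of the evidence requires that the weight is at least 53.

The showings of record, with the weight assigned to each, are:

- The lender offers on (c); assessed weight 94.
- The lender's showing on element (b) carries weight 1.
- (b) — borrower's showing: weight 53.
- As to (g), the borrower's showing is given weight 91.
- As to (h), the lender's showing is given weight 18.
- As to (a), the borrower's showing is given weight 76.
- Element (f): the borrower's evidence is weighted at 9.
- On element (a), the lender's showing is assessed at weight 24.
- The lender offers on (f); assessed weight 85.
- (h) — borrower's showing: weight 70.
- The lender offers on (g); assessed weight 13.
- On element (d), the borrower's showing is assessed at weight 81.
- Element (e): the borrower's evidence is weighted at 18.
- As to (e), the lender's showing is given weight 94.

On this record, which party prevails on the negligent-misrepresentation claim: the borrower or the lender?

lender

— Issue I —
Stage I.1 (borrower, the balance of probabilities, weight is at least 54): (a) net 76−24=52 < 54 — fails; (b) net 53−1=52 < 54 — fails.
  Stage I.1 not carried; the borrower fails its burden.
So the lender prevails on this issue.
— Issue II —
At Stage II.1 the borrower must meet a clear and cogent showing (weight is at least 76): on (d) the weight is 81, which does reach 76, so (d) meets the standard.
  All elements met. The burden passes to the lender.
At Stage II.2 the lender must meet a clear and cogent showing (weight is at least 76): on (e) the weight is 94 less the opposing 18 gives net 76, which does reach 76, so (e) meets the standard; on (f) the weight is 85 less the opposing 9 gives net 76, ≥ 76, so (f) meets the standard.
  The lender carries the last stage.
With every stage satisfied, the lender prevails on this issue.
— Issue III —
At Stage III.1 the borrower must meet a heightened civil standard (weight is at least 75): on (g) the weight is 91 less the opposing 13 gives net 78, ≥ 75, so (g) meets the standard.
  Stage III.1 carried; the burden remains with the borrower.
At Stage III.2 the borrower must meet the preponderance of the evidence (weight is at least 53): on (h) the weight is 70 less the opposing 18 gives net 52, which does not reach 53, so (h) does not meet the standard.
  Not every element is met, so the borrower fails to carry Stage III.2.
The lender prevails on this issue.
Per-issue: Issue I → lender; Issue II → lender; Issue III → lender. The borrower must prevail on at least one issue; overall, the lender prevails.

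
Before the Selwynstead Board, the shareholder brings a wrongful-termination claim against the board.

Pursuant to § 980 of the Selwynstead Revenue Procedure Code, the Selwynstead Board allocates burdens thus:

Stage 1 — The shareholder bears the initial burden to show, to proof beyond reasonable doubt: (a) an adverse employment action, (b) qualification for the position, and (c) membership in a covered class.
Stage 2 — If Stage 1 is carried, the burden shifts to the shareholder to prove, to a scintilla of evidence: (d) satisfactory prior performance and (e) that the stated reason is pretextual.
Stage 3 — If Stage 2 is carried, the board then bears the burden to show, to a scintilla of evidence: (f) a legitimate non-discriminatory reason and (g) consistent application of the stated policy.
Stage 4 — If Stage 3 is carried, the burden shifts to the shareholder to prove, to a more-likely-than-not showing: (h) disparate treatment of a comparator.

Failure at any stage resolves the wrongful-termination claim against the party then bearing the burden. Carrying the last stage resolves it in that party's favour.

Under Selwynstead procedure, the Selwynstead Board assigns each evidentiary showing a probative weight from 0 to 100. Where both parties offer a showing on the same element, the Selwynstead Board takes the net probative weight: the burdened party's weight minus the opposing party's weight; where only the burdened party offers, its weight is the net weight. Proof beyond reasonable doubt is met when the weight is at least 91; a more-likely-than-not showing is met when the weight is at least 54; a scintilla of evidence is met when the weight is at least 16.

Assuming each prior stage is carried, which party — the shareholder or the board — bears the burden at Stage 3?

Stage 3's rule assigns the burden to the board (to a scintilla of evidence).

board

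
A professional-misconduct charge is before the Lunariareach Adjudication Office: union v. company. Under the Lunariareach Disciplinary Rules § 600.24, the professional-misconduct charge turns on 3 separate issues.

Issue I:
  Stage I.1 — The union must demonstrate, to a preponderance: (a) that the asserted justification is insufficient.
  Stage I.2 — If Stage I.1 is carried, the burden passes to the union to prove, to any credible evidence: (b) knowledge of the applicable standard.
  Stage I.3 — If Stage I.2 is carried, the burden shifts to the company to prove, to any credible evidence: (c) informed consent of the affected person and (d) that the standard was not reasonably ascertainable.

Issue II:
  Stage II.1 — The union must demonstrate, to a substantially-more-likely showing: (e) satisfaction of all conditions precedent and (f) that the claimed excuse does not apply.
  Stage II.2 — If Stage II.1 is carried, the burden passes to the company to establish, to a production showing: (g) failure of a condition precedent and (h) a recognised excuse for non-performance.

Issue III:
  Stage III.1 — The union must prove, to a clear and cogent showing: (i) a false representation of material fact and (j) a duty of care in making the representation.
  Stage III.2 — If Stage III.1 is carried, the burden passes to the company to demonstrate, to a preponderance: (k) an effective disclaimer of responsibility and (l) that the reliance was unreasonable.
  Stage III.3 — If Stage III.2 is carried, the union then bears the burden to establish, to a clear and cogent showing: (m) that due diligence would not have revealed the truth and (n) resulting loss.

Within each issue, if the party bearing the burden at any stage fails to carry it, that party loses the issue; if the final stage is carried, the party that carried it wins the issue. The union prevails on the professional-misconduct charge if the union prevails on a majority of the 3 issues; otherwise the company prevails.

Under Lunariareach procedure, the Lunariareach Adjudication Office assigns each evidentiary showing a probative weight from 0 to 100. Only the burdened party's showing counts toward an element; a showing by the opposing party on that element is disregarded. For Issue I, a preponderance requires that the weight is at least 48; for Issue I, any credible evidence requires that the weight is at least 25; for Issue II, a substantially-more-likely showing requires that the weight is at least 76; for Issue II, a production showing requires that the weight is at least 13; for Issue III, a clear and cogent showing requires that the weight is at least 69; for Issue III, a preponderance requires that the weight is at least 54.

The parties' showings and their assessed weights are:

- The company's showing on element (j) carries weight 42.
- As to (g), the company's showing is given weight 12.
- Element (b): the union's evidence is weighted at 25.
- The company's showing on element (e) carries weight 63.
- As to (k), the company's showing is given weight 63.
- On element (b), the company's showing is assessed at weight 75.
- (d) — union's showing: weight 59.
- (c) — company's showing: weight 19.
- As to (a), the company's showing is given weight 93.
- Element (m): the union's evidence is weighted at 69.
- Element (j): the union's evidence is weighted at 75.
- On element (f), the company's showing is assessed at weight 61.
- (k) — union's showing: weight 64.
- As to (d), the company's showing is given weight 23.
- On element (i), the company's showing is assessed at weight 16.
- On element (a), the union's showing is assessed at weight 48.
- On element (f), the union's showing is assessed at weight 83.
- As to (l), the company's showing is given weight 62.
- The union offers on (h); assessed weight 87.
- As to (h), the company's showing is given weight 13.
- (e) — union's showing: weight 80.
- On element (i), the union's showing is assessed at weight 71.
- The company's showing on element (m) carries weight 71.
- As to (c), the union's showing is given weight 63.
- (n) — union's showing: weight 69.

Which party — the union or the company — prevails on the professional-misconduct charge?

— Issue I —
Stage I.1 — burden on union; standard: a preponderance (weight is at least 48).
    (a): 48 (company's 93 disregarded) ≥ 48 [met]
  Stage I.1 is satisfied; the union continues to bear the burden.
Stage I.2 — burden on union; standard: any credible evidence (weight is at least 25).
    (b): 25 (company's 75 disregarded) ≥ 25 [met]
  The union carries Stage I.2; the company now bears the burden.
Stage I.3 — burden on company; standard: any credible evidence (weight is at least 25).
    (c): 19 (union's 63 disregarded) < 25 [not met]
    (d): 23 (union's 59 disregarded) < 25 [not met]
  Not every element is met, so the company fails to carry Stage I.3.
The union prevails on this issue.
— Issue II —
Stage II.1 — burden on union; standard: a substantially-more-likely showing (weight is at least 76).
    (e): 80 (company's 63 disregarded) ≥ 76 [met]
    (f): 83 (company's 61 disregarded) ≥ 76 [met]
  Stage II.1 is satisfied; the onus moves to the company.
Stage II.2 — burden on company; standard: a production showing (weight is at least 13).
    (g): 12 < 13 [not met]
    (h): 13 (union's 87 disregarded) ≥ 13 [met]
  The company does not carry Stage II.2.
The analysis ends at Stage II.2; the union prevails on this issue.
— Issue III —
Stage III.1 — burden on union; standard: a clear and cogent showing (weight is at least 69).
    (i): 71 (company's 16 disregarded) ≥ 69 [met]
    (j): 75 (company's 42 disregarded) ≥ 69 [met]
  The union carries Stage III.1; the company now bears the burden.
Stage III.2 — burden on company; standard: a preponderance (weight is at least 54).
    (k): 63 (union's 64 disregarded) ≥ 54 [met]
    (l): 62 ≥ 54 [met]
  The company carries Stage III.2; the union now bears the burden.
Stage III.3 — burden on union; standard: a clear and cogent showing (weight is at least 69).
    (m): 69 (company's 71 disregarded) ≥ 69 [met]
    (n): 69 ≥ 69 [met]
  The union carries the last stage.
All stages carried — the union prevails on this issue.
Per-issue: Issue I → union; Issue II → union; Issue III → union. The union must prevail on a majority of issues; overall, the union prevails.

union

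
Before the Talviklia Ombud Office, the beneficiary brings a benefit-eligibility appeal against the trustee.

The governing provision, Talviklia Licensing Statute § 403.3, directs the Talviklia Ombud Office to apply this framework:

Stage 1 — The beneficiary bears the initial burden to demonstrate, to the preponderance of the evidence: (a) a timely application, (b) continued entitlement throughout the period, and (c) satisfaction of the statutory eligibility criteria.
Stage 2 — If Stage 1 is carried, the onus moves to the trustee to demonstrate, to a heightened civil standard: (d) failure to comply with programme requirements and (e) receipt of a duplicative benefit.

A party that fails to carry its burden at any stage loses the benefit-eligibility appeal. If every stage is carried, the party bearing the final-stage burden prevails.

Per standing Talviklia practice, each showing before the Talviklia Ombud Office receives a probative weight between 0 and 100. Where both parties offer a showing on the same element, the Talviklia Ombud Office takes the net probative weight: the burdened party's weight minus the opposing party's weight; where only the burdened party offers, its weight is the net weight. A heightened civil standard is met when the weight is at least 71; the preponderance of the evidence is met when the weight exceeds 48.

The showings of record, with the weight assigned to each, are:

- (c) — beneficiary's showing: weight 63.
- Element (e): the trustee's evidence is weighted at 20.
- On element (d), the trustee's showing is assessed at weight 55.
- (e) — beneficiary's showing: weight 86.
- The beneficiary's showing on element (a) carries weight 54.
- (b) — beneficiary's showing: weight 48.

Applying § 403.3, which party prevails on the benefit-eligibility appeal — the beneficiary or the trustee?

Stage 1 — burden on beneficiary; standard: the preponderance of the evidence (weight exceeds 48).
    (a): 54 > 48 [met]
    (b): 48 ≤ 48 [not met]
    (c): 63 > 48 [met]
  Stage 1 not carried; the beneficiary fails its burden.
The analysis ends at Stage 1; the trustee prevails.

trustee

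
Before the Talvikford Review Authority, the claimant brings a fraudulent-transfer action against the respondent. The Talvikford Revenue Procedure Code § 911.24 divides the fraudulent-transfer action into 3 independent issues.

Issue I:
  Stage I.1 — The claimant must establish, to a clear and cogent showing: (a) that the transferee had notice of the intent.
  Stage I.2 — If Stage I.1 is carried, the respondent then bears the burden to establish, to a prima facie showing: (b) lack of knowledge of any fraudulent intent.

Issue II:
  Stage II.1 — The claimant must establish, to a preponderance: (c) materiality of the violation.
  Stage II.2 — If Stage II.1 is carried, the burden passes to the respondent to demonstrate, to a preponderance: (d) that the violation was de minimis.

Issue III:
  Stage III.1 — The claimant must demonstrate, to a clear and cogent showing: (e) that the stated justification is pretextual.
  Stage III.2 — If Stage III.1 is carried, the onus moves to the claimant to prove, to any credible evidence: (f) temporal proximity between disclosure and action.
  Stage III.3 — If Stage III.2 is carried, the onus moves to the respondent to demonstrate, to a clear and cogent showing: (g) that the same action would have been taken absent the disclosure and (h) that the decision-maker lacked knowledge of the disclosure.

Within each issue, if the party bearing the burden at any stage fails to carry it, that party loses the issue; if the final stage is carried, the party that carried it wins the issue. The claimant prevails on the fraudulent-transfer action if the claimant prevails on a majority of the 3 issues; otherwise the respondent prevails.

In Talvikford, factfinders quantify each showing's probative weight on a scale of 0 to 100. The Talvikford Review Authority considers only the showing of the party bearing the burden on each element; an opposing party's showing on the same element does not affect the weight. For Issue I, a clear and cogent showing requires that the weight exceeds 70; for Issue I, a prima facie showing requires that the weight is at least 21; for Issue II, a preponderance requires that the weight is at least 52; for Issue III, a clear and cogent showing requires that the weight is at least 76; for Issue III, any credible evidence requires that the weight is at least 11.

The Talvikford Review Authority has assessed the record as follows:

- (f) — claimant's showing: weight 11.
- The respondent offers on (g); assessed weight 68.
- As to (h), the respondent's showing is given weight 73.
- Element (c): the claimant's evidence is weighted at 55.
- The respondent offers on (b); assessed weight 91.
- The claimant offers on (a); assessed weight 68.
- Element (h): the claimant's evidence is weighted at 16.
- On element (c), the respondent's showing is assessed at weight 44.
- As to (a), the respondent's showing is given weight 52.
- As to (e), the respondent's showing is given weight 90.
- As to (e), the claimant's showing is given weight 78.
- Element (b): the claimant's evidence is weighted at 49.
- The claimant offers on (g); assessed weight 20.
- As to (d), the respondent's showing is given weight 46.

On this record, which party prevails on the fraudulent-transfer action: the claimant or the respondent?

— Issue I —
Stage I.1 (claimant, a clear and cogent showing, weight exceeds 70): (a) 68 (respondent's 52 disregarded) ≤ 70 — fails.
  The claimant does not carry Stage I.1.
The respondent prevails on this issue.
— Issue II —
Stage II.1 (claimant, a preponderance, weight is at least 52): (c) 55 (respondent's 44 disregarded) ≥ 52 — meets.
  Stage II.1 is satisfied; the onus moves to the respondent.
Stage II.2 (respondent, a preponderance, weight is at least 52): (d) 46 < 52 — fails.
  Stage II.2 not carried; the respondent fails its burden.
So the claimant prevails on this issue.
— Issue III —
Stage III.1 — burden on claimant; standard: a clear and cogent showing (weight is at least 76).
    (e): 78 (respondent's 90 disregarded) ≥ 76 [met]
  Stage III.1 carried; the burden remains with the claimant.
Stage III.2 — burden on claimant; standard: any credible evidence (weight is at least 11).
    (f): 11 ≥ 11 [met]
  All elements met. The burden passes to the respondent.
Stage III.3 — burden on respondent; standard: a clear and cogent showing (weight is at least 76).
    (g): 68 (claimant's 20 disregarded) < 76 [not met]
    (h): 73 (claimant's 16 disregarded) < 76 [not met]
  The respondent does not carry Stage III.3.
The analysis ends at Stage III.3; the claimant prevails on this issue.
Per-issue: Issue I → respondent; Issue II → claimant; Issue III → claimant. The claimant must prevail on a majority of issues; overall, the claimant prevails.

claimant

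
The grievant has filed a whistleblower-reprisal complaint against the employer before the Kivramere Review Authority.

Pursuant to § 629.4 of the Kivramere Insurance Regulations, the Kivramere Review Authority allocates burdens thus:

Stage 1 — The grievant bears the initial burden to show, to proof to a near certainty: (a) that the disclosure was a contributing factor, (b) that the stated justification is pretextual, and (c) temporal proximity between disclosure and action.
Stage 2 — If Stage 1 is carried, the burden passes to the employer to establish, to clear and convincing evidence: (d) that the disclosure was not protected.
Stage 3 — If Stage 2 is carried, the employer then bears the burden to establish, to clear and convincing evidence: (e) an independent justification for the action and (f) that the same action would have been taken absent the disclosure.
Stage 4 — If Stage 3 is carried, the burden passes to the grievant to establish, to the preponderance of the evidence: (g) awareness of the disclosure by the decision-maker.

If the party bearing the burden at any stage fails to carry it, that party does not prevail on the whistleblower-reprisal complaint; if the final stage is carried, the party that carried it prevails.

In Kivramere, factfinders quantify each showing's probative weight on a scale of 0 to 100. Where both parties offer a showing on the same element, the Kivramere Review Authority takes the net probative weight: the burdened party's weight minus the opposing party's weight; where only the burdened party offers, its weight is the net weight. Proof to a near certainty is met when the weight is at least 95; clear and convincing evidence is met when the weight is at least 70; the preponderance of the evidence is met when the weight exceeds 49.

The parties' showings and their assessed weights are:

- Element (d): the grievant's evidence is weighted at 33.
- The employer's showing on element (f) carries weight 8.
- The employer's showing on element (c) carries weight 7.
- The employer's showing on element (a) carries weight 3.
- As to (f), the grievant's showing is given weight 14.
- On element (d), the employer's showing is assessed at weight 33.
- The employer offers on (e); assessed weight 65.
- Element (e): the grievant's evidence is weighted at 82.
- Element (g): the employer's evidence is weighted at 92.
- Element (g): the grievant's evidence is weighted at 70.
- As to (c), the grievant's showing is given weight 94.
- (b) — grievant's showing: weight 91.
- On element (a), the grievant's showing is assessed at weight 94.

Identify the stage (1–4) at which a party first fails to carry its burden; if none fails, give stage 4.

At Stage 1 the grievant must meet proof to a near certainty (weight is at least 95): on (a) the weight is 94 less the opposing 3 gives net 91, which does not reach 95, so (a) does not meet the standard; on (b) the weight is 91, < 95, so (b) does not meet the standard; on (c) the weight is 94 less the opposing 7 gives net 87, < 95, so (c) does not meet the standard.
  Stage 1 not carried; the grievant fails its burden.
So the employer prevails.

stage 1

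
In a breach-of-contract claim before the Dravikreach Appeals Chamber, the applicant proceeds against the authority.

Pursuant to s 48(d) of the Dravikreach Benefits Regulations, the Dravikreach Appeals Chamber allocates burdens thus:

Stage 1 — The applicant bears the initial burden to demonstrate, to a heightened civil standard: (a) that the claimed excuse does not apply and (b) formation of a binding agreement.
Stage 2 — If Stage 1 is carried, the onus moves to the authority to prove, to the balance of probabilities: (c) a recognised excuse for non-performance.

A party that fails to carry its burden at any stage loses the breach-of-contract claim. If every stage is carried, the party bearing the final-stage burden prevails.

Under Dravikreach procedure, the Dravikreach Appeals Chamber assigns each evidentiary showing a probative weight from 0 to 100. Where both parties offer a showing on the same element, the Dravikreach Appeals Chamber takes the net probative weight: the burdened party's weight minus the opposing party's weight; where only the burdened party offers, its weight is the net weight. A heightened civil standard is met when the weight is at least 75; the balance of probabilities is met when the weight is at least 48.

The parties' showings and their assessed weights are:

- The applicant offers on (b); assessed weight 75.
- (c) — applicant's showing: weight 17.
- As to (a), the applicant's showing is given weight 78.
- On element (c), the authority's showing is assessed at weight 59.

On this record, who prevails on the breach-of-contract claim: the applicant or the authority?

applicant

At Stage 1 the applicant must meet a heightened civil standard (weight is at least 75): on (a) the weight is 78, ≥ 75, so (a) meets the standard; on (b) the weight is 75, which does reach 75, so (b) meets the standard.
  Stage 1 is satisfied; the onus moves to the authority.
At Stage 2 the authority must meet the balance of probabilities (weight is at least 48): on (c) the weight is 59 less the opposing 17 gives net 42, which does not reach 48, so (c) does not meet the standard.
  Not every element is met, so the authority fails to carry Stage 2.
The applicant prevails.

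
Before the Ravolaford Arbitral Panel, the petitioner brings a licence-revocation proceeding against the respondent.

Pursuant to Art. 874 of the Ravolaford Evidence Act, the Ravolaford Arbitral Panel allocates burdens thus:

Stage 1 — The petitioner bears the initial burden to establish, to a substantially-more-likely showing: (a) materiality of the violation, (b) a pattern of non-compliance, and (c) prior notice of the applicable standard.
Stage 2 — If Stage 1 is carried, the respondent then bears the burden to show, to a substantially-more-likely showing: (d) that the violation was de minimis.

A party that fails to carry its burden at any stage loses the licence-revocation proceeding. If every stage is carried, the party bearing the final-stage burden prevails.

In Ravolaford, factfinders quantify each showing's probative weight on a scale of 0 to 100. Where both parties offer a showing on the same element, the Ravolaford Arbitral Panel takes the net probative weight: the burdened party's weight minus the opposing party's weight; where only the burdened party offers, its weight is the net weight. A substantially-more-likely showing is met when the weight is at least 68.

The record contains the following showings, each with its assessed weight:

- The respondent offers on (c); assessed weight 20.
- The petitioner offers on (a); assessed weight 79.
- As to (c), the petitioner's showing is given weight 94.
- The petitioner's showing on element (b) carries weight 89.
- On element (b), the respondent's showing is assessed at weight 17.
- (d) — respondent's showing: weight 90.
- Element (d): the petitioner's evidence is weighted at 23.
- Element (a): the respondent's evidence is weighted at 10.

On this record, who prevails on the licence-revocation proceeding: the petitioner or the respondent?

At Stage 1 the petitioner must meet a substantially-more-likely showing (weight is at least 68): on (a) the weight is 79 less the opposing 10 gives net 69, ≥ 68, so (a) meets the standard; on (b) the weight is 89 less the opposing 17 gives net 72, ≥ 68, so (b) meets the standard; on (c) the weight is 94 less the opposing 20 gives net 74, ≥ 68, so (c) meets the standard.
  All elements met. The burden passes to the respondent.
At Stage 2 the respondent must meet a substantially-more-likely showing (weight is at least 68): on (d) the weight is 90 less the opposing 23 gives net 67, which does not reach 68, so (d) does not meet the standard.
  Stage 2 not carried; the respondent fails its burden.
The analysis ends at Stage 2; the petitioner prevails.

petitioner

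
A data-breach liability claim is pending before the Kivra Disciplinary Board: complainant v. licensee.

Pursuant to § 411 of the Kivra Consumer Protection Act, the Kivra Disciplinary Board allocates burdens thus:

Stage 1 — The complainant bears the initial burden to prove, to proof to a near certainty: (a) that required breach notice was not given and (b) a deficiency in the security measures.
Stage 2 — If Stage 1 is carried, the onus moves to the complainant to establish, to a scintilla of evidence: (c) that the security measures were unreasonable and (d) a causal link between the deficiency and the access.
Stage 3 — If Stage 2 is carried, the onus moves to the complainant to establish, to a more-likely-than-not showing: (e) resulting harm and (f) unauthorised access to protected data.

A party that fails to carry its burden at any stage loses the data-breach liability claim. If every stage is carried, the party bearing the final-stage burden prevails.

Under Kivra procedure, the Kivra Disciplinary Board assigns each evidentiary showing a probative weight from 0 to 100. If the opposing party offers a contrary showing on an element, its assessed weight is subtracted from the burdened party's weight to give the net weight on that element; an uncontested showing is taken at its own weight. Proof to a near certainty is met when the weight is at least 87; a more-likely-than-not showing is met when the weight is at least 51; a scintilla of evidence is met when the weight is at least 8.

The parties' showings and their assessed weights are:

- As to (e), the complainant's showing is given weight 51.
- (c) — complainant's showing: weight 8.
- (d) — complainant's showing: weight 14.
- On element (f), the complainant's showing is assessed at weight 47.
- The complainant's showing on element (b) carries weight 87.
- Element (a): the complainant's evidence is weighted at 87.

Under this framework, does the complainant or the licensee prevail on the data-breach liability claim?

licensee

Stage 1 (complainant, proof to a near certainty, weight is at least 87): (a) 87 ≥ 87 — meets; (b) 87 ≥ 87 — meets.
  Stage 1 carried; the burden remains with the complainant.
Stage 2 (complainant, a scintilla of evidence, weight is at least 8): (c) 8 ≥ 8 — meets; (d) 14 ≥ 8 — meets.
  Stage 2 carried; the burden remains with the complainant.
Stage 3 (complainant, a more-likely-than-not showing, weight is at least 51): (e) 51 ≥ 51 — meets; (f) 47 < 51 — fails.
  Stage 3 not carried; the complainant fails its burden.
So the licensee prevails.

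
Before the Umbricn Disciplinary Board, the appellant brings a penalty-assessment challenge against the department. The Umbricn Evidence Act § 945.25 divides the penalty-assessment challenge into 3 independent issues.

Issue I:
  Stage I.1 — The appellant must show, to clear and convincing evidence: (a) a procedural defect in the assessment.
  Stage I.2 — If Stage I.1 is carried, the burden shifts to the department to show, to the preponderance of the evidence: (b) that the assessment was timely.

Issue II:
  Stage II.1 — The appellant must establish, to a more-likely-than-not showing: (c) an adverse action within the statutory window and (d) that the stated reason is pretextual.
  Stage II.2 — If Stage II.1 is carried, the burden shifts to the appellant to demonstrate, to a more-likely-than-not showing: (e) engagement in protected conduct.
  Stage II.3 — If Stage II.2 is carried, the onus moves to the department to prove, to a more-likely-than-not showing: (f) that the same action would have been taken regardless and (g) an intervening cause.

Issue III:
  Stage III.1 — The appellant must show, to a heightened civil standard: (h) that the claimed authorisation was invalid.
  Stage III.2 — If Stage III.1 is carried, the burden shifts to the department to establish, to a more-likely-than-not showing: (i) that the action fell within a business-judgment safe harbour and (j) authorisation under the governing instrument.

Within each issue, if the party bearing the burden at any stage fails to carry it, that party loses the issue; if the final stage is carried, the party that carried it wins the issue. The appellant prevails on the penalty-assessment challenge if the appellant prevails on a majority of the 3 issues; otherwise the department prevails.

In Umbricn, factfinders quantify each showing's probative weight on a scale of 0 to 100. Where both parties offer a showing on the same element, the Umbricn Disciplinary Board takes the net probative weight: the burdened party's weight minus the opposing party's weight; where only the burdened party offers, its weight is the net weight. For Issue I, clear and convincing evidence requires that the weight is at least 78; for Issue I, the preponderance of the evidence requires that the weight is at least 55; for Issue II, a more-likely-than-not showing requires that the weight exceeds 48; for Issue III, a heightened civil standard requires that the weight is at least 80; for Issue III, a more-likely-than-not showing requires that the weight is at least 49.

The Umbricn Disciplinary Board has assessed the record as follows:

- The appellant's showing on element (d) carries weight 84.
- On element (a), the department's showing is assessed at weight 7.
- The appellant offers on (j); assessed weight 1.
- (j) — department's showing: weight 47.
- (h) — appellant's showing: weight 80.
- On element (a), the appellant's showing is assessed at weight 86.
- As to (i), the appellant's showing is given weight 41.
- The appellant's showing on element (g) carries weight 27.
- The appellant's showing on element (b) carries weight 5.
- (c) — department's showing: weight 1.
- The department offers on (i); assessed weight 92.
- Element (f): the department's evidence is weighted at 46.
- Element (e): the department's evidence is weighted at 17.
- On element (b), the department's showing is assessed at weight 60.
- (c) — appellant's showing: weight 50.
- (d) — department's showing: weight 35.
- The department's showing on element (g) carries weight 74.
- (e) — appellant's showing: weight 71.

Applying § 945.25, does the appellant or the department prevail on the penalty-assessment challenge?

— Issue I —
Stage I.1 — burden on appellant; standard: clear and convincing evidence (weight is at least 78).
    (a): 86 − 7 = 79 ≥ 78 [met]
  Stage I.1 carried; the burden shifts to the department.
Stage I.2 — burden on department; standard: the preponderance of the evidence (weight is at least 55).
    (b): 60 − 5 = 55 ≥ 55 [met]
  The department carries the last stage.
With every stage satisfied, the department prevails on this issue.
— Issue II —
At Stage II.1 the appellant must meet a more-likely-than-not showing (weight exceeds 48): on (c) the weight is 50 less the opposing 1 gives net 49, > 48, so (c) meets the standard; on (d) the weight is 84 less the opposing 35 gives net 49, which does exceed 48, so (d) meets the standard.
  All elements met. The appellant retains the burden for Stage II.2.
At Stage II.2 the appellant must meet a more-likely-than-not showing (weight exceeds 48): on (e) the weight is 71 less the opposing 17 gives net 54, which does exceed 48, so (e) meets the standard.
  The appellant carries Stage II.2; the department now bears the burden.
At Stage II.3 the department must meet a more-likely-than-not showing (weight exceeds 48): on (f) the weight is 46, ≤ 48, so (f) does not meet the standard; on (g) the weight is 74 less the opposing 27 gives net 47, which does not exceed 48, so (g) does not meet the standard.
  The department does not carry Stage II.3.
So the appellant prevails on this issue.
— Issue III —
Stage III.1 — burden on appellant; standard: a heightened civil standard (weight is at least 80).
    (h): 80 ≥ 80 [met]
  All elements met. The burden passes to the department.
Stage III.2 — burden on department; standard: a more-likely-than-not showing (weight is at least 49).
    (i): 92 − 41 = 51 ≥ 49 [met]
    (j): 47 − 1 = 46 < 49 [not met]
  Not every element is met, so the department fails to carry Stage III.2.
The analysis ends at Stage III.2; the appellant prevails on this issue.
Per-issue: Issue I → department; Issue II → appellant; Issue III → appellant. The appellant must prevail on a majority of issues; overall, the appellant prevails.

appellant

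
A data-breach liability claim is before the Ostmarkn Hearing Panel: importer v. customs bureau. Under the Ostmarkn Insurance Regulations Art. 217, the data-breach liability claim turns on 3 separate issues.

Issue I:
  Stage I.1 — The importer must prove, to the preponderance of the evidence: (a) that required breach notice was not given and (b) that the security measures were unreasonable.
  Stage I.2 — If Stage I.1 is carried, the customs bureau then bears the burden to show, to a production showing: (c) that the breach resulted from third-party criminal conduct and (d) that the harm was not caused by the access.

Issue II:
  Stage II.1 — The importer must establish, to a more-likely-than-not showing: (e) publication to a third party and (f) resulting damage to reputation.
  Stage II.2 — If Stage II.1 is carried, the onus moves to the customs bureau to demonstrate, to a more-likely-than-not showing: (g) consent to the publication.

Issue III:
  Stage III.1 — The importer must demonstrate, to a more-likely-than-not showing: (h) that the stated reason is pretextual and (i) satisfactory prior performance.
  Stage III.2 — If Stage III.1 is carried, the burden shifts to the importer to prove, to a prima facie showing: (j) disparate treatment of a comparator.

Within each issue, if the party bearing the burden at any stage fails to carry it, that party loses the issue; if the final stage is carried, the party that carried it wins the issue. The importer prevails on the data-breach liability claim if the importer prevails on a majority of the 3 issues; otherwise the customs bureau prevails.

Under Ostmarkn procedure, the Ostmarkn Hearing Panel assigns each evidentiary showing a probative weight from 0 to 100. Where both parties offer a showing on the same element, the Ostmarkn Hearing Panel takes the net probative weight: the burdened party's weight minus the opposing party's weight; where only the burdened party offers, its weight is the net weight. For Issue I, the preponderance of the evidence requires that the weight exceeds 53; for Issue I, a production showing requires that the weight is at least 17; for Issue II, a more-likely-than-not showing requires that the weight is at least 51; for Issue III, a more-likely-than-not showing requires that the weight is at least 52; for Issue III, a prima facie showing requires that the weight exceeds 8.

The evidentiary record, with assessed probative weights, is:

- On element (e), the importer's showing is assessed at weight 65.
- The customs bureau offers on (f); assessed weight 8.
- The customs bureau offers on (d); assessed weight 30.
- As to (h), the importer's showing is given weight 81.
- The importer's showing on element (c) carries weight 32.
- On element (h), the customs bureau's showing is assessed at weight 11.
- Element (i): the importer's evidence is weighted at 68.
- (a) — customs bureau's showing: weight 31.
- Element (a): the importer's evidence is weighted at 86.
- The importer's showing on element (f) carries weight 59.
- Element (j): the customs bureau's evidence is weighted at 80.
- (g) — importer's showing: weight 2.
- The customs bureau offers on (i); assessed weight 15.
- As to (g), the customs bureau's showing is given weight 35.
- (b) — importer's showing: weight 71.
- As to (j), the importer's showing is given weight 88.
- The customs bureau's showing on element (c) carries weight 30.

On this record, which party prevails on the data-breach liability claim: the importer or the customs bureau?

— Issue I —
Stage I.1 (importer, the preponderance of the evidence, weight exceeds 53): (a) net 86−31=55 > 53 — meets; (b) 71 > 53 — meets.
  Stage I.1 carried; the burden shifts to the customs bureau.
Stage I.2 (customs bureau, a production showing, weight is at least 17): (c) net 30−32=-2 < 17 — fails; (d) 30 ≥ 17 — meets.
  Stage I.2 not carried; the customs bureau fails its burden.
So the importer prevails on this issue.
— Issue II —
Stage II.1 — burden on importer; standard: a more-likely-than-not showing (weight is at least 51).
    (e): 65 ≥ 51 [met]
    (f): 59 − 8 = 51 ≥ 51 [met]
  The importer carries Stage II.1; the customs bureau now bears the burden.
Stage II.2 — burden on customs bureau; standard: a more-likely-than-not showing (weight is at least 51).
    (g): 35 − 2 = 33 < 51 [not met]
  Not every element is met, so the customs bureau fails to carry Stage II.2.
The analysis ends at Stage II.2; the importer prevails on this issue.
— Issue III —
At Stage III.1 the importer must meet a more-likely-than-not showing (weight is at least 52): on (h) the weight is 81 less the opposing 11 gives net 70, which does reach 52, so (h) meets the standard; on (i) the weight is 68 less the opposing 15 gives net 53, ≥ 52, so (i) meets the standard.
  Stage III.1 carried; the burden remains with the importer.
At Stage III.2 the importer must meet a prima facie showing (weight exceeds 8): on (j) the weight is 88 less the opposing 80 gives net 8, which does not exceed 8, so (j) does not meet the standard.
  Not every element is met, so the importer fails to carry Stage III.2.
The analysis ends at Stage III.2; the customs bureau prevails on this issue.
Per-issue: Issue I → importer; Issue II → importer; Issue III → customs bureau. The importer must prevail on a majority of issues; overall, the importer prevails.

importer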